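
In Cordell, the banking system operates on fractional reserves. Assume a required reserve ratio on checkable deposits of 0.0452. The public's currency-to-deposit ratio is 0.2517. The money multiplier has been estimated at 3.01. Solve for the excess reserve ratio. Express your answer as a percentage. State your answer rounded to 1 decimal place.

Using m = 3.01. Since m = (1 + c)/(c + rr + e), the denominator satisfies c + rr + e = (1 + c)/m = (1 + 0.2517) / 3.01 ≈ 0.415847.
With c = 0.2517 and rr = 0.0452, the excess reserve ratio is 0.415847 − 0.2517 − 0.0452 = 0.118947.

11.9%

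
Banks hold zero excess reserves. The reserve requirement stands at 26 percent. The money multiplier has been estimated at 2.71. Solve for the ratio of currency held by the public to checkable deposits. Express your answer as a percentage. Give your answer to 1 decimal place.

17.3%

Using m = 2.71. From m = (1 + c)/(c + rr + e), rearranging gives 1 + c = m·(c + rr + e), so c·(1 − m) = m·(rr + e) − 1.
Hence c = [m·(rr + e) − 1]/(1 − m) = [2.71 × (0.26 + 0) − 1] / (1 − 2.71) ≈ 0.172749.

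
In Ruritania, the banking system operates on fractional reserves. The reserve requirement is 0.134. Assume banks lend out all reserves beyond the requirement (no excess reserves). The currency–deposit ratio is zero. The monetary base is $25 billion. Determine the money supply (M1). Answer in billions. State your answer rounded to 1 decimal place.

With no currency drain or excess reserves, the money multiplier is m = 1/rr = 1/0.134 ≈ 7.4627.
Money supply M = m × MB = 7.4627 × 25 = 186.5675 billion.

$186.6 billion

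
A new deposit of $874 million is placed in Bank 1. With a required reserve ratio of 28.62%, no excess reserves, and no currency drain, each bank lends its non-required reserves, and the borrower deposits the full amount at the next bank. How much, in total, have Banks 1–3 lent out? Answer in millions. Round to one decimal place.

$1387.0 million

Bank i lends (1 − rr)^i of the original deposit: Bank 1 lends 874·0.7138 = 623.8612, Bank 2 lends 874·0.7138² ≈ 445.3121, and so on.
Summing a geometric series: total = 874·[0.7138·(1 − 0.7138^3) / (1 − 0.7138)] ≈ 1387.0371 million.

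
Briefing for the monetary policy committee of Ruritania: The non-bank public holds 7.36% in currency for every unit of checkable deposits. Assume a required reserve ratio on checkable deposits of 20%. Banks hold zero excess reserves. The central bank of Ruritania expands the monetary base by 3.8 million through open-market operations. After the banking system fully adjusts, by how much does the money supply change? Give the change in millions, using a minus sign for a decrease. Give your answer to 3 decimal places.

14.911 million

The money multiplier is m = (1 + c) / (rr + c) = (1 + 0.0736) / (0.2 + 0.0736) ≈ 3.92398.
The purchase adds 3.8 million of base, so ΔM = m × ΔMB = 3.92398 × (+3.8) ≈ 14.9111 million.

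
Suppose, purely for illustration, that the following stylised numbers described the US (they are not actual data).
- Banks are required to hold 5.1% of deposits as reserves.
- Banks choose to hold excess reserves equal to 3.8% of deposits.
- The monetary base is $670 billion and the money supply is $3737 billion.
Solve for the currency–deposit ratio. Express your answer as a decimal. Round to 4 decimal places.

0.1100

Using m = M/MB = 3737/670 ≈ 5.577612. From m = (1 + c)/(c + rr + e), rearranging gives 1 + c = m·(c + rr + e), so c·(1 − m) = m·(rr + e) − 1.
Hence c = [m·(rr + e) − 1]/(1 − m) = [5.577612 × (0.051 + 0.038) − 1] / (1 − 5.577612) ≈ 0.110012.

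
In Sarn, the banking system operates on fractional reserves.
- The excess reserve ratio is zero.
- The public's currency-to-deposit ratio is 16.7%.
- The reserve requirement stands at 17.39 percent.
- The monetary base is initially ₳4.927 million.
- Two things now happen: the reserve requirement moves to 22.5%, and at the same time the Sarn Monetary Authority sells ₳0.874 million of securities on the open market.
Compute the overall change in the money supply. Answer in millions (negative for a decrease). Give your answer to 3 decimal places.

Before: m₁ = (1 + 0.167) / (0.1739 + 0.167) ≈ 3.42329, MB₁ = 4.927, so M₁ = 3.42329 × 4.927 ≈ 16.8665 million.
After: m₂ = (1 + 0.167) / (0.225 + 0.167) ≈ 2.97704, MB₂ = 4.927 − 0.874 = 4.053, so M₂ = 2.97704 × 4.053 ≈ 12.0659 million.
ΔM = M₂ − M₁ = 12.0659 − 16.8665 = -4.8006 million.

-4.801 million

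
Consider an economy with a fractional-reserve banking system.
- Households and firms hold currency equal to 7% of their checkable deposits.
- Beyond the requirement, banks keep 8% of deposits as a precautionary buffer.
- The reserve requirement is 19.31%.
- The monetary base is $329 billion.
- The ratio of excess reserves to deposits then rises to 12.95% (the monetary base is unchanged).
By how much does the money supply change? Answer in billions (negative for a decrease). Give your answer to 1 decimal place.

-129.4 billion

Initially m₁ = (1 + 0.07) / (0.1931 + 0.08 + 0.07) ≈ 3.11862, so M₁ = 3.11862 × 329 ≈ 1026.026 billion.
After the change m₂ = (1 + 0.07) / (0.1931 + 0.1295 + 0.07) ≈ 2.72542, so M₂ = 2.72542 × 329 ≈ 896.6632 billion.
ΔM = M₂ − M₁ = 896.6632 − 1026.026 = -129.3628 billion.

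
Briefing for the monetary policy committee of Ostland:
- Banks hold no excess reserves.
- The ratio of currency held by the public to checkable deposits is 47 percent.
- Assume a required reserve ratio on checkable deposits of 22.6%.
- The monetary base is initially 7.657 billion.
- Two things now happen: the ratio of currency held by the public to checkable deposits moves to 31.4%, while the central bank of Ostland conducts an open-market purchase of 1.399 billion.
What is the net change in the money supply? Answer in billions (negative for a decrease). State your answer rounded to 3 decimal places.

5.864 billion

Before: m₁ = (1 + 0.47) / (0.226 + 0.47) ≈ 2.11207, MB₁ = 7.657, so M₁ = 2.11207 × 7.657 ≈ 16.1721 billion.
After: m₂ = (1 + 0.314) / (0.226 + 0.314) ≈ 2.43333, MB₂ = 7.657 + 1.399 = 9.056, so M₂ = 2.43333 × 9.056 ≈ 22.0362 billion.
ΔM = M₂ − M₁ = 22.0362 − 16.1721 = 5.8641 billion.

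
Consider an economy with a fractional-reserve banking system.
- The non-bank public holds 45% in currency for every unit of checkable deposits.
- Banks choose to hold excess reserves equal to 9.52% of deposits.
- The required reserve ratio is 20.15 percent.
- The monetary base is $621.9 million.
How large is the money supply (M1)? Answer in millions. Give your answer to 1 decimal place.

The money multiplier is m = (1 + c) / (rr + e + c) = (1 + 0.45) / (0.2015 + 0.0952 + 0.45) ≈ 1.94188.
So M = m × MB = 1.94188 × 621.9 ≈ 1207.6552 million.

$1207.7 million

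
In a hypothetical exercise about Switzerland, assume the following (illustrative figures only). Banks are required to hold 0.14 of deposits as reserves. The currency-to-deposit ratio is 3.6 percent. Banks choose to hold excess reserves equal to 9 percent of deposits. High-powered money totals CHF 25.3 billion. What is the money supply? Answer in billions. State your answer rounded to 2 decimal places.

CHF 98.54 billion

The money multiplier is m = (1 + c) / (rr + e + c) = (1 + 0.036) / (0.14 + 0.09 + 0.036) ≈ 3.89474.
So M = m × MB = 3.89474 × 25.3 ≈ 98.5369 billion.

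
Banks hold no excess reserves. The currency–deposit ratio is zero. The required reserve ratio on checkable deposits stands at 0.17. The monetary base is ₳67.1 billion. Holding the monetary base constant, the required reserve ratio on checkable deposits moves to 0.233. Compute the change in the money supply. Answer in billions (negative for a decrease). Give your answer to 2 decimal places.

Initially m₁ = 1 / (0.17) ≈ 5.88235, so M₁ = 5.88235 × 67.1 ≈ 394.7057 billion.
After the change m₂ = 1 / (0.233) ≈ 4.29185, so M₂ = 4.29185 × 67.1 ≈ 287.9831 billion.
ΔM = M₂ − M₁ = 287.9831 − 394.7057 = -106.7226 billion.

-106.72 billion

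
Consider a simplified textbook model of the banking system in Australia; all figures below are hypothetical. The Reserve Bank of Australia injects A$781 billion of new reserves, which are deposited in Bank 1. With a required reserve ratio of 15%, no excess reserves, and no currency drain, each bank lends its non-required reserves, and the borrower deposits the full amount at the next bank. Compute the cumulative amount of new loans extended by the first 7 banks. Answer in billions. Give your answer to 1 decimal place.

A$3006.9 billion

Bank i lends (1 − rr)^i of the original deposit: Bank 1 lends 781·0.8500 = 663.8500, Bank 2 lends 781·0.8500² = 564.2725, and so on.
Summing a geometric series: total = 781·[0.8500·(1 − 0.8500^7) / (1 − 0.8500)] ≈ 3006.8993 billion.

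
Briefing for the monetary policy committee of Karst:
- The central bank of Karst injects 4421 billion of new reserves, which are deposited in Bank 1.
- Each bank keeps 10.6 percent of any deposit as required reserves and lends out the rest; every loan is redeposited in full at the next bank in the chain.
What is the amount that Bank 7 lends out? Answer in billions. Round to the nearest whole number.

2018 billion

Each bank lends a fraction (1 − rr) = 0.8940 of the deposit it receives, so Bank 7 receives 4421·0.8940^6 and lends 4421·0.8940^7 ≈ 2017.8234 billion.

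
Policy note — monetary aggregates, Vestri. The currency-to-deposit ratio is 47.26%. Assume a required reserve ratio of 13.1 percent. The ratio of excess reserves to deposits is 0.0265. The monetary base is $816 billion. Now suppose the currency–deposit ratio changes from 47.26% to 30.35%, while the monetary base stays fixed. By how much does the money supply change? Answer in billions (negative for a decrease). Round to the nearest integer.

$400 billion

Initially m₁ = (1 + 0.4726) / (0.131 + 0.0265 + 0.4726) ≈ 2.3371, so M₁ = 2.3371 × 816 = 1907.0736 billion.
After the change m₂ = (1 + 0.3035) / (0.131 + 0.0265 + 0.3035) ≈ 2.8275, so M₂ = 2.8275 × 816 = 2307.24 billion.
ΔM = M₂ − M₁ = 2307.24 − 1907.0736 = 400.1664 billion.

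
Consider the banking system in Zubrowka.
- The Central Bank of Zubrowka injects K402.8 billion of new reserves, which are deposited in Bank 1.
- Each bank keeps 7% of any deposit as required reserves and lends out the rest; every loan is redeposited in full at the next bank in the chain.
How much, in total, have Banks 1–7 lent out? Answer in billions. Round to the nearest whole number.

K2131 billion

Bank i lends (1 − rr)^i of the original deposit: Bank 1 lends 402.8·0.9300 = 374.6040, Bank 2 lends 402.8·0.9300² ≈ 348.3817, and so on.
Summing a geometric series: total = 402.8·[0.9300·(1 − 0.9300^7) / (1 − 0.9300)] ≈ 2131.4921 billion.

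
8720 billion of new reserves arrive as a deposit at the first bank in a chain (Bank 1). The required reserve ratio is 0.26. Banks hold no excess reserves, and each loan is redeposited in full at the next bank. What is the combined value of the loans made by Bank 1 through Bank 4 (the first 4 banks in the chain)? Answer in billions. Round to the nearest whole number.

Bank i lends (1 − rr)^i of the original deposit: Bank 1 lends 8720·0.7400 = 6452.8000, Bank 2 lends 8720·0.7400² = 4775.0720, and so on.
Summing a geometric series: total = 8720·[0.7400·(1 − 0.7400^4) / (1 − 0.7400)] ≈ 17376.2547 billion.

17376 billion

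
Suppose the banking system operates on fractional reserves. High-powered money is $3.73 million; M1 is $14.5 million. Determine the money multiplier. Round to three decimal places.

The money multiplier is m = M / MB = 14.5 / 3.73 ≈ 3.88740.

3.887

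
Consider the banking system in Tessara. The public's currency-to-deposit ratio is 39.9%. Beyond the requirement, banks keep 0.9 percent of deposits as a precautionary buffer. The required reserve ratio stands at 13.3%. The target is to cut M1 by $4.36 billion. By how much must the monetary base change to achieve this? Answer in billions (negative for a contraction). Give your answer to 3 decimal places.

-1.686 billion

The money multiplier is m = (1 + c) / (rr + e + c) = (1 + 0.399) / (0.133 + 0.009 + 0.399) ≈ 2.58595.
ΔMB = ΔM / m = (−4.36) / 2.58595 ≈ -1.686 billion.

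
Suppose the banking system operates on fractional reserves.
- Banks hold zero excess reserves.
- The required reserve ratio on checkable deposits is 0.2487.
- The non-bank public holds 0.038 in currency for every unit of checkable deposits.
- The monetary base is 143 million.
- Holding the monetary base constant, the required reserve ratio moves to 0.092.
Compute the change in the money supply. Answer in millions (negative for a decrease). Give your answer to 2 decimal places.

Initially m₁ = (1 + 0.038) / (0.2487 + 0.038) ≈ 3.620509, so M₁ = 3.620509 × 143 ≈ 517.7328 million.
After the change m₂ = (1 + 0.038) / (0.092 + 0.038) ≈ 7.984615, so M₂ = 7.984615 × 143 ≈ 1141.7999 million.
ΔM = M₂ − M₁ = 1141.7999 − 517.7328 = 624.0671 million.

624.07 million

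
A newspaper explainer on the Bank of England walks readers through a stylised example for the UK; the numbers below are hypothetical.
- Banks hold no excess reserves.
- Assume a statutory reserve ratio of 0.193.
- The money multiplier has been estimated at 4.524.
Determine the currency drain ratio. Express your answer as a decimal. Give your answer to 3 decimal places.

0.036

Using m = 4.524. From m = (1 + c)/(c + rr + e), rearranging gives 1 + c = m·(c + rr + e), so c·(1 − m) = m·(rr + e) − 1.
Hence c = [m·(rr + e) − 1]/(1 − m) = [4.524 × (0.193 + 0) − 1] / (1 − 4.524) ≈ 0.036001.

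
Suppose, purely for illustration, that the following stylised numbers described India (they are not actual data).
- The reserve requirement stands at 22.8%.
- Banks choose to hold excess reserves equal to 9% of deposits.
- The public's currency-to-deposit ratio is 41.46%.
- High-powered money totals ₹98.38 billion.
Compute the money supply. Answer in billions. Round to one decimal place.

₹190.0 billion

The money multiplier is m = (1 + c) / (rr + e + c) = (1 + 0.4146) / (0.228 + 0.09 + 0.4146) ≈ 1.9309.
So M = m × MB = 1.9309 × 98.38 ≈ 189.9619 billion.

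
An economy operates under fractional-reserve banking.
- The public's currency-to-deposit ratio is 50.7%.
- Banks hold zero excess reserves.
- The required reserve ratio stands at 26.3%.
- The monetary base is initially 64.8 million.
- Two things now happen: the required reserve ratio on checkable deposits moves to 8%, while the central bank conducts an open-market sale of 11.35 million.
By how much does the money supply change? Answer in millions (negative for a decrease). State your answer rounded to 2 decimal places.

Before: m₁ = (1 + 0.507) / (0.263 + 0.507) ≈ 1.95714, MB₁ = 64.8, so M₁ = 1.95714 × 64.8 ≈ 126.8227 million.
After: m₂ = (1 + 0.507) / (0.08 + 0.507) ≈ 2.56729, MB₂ = 64.8 − 11.35 = 53.45, so M₂ = 2.56729 × 53.45 ≈ 137.2217 million.
ΔM = M₂ − M₁ = 137.2217 − 126.8227 = 10.399 million.

10.40 million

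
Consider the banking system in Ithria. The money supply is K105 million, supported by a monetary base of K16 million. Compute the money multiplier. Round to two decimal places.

The money multiplier is m = M / MB = 105 / 16 = 6.56250.

6.56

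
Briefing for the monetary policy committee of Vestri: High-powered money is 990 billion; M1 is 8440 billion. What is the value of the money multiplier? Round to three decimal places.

The money multiplier is m = M / MB = 8440 / 990 ≈ 8.52525.

8.525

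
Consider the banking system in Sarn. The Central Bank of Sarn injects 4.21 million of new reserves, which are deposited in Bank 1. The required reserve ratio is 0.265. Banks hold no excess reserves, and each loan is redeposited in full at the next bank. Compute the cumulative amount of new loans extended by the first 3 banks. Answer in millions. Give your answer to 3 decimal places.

Bank i lends (1 − rr)^i of the original deposit: Bank 1 lends 4.21·0.7350 ≈ 3.0943, Bank 2 lends 4.21·0.7350² ≈ 2.2743, and so on.
Summing a geometric series: total = 4.21·[0.7350·(1 − 0.7350^3) / (1 − 0.7350)] ≈ 7.0403 million.

7.040 million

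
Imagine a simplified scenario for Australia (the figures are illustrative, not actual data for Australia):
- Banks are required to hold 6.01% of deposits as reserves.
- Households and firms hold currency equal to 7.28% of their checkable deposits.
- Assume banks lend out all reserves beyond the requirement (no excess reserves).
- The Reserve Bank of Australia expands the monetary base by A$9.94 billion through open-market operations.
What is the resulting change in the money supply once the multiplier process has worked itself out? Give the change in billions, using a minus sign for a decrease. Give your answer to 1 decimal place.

A$80.2 billion

The money multiplier is m = (1 + c) / (rr + c) = (1 + 0.0728) / (0.0601 + 0.0728) ≈ 8.0722.
The purchase adds 9.94 billion of base, so ΔM = m × ΔMB = 8.0722 × (+9.94) ≈ 80.2377 billion.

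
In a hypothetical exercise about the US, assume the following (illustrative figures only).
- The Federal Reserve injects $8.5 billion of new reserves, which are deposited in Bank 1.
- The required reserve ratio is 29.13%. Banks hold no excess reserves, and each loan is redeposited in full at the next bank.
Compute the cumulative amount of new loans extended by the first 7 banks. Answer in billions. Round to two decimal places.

$18.82 billion

Bank i lends (1 − rr)^i of the original deposit: Bank 1 lends 8.5·0.7087 ≈ 6.0240, Bank 2 lends 8.5·0.7087² ≈ 4.2692, and so on.
Summing a geometric series: total = 8.5·[0.7087·(1 − 0.7087^7) / (1 − 0.7087)] ≈ 18.8227 billion.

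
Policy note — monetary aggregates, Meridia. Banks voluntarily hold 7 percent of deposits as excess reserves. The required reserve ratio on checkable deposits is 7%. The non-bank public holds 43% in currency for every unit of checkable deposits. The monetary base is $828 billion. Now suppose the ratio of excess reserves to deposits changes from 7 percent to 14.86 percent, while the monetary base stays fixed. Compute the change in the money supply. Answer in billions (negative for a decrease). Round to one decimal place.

Initially m₁ = (1 + 0.43) / (0.07 + 0.07 + 0.43) ≈ 2.50877, so M₁ = 2.50877 × 828 ≈ 2077.2616 billion.
After the change m₂ = (1 + 0.43) / (0.07 + 0.1486 + 0.43) ≈ 2.20475, so M₂ = 2.20475 × 828 = 1825.533 billion.
ΔM = M₂ − M₁ = 1825.533 − 2077.2616 = -251.7286 billion.

-251.7 billion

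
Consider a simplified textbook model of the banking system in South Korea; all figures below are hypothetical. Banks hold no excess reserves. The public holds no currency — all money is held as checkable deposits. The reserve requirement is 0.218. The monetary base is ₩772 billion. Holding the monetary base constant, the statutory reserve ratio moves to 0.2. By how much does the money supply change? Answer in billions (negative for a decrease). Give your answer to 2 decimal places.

Initially m₁ = 1 / (0.218) ≈ 4.587156, so M₁ = 4.587156 × 772 ≈ 3541.2844 billion.
After the change m₂ = 1 / (0.2) = 5, so M₂ = 5 × 772 = 3860 billion.
ΔM = M₂ − M₁ = 3860 − 3541.2844 = 318.7156 billion.

₩318.72 billion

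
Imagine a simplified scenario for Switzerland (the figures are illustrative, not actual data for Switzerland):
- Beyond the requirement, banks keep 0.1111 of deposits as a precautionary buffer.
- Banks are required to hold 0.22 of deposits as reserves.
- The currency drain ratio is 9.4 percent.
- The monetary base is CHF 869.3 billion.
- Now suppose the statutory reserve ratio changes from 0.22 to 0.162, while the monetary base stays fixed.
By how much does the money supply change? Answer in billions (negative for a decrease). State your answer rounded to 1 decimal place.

Initially m₁ = (1 + 0.094) / (0.22 + 0.1111 + 0.094) ≈ 2.57351, so M₁ = 2.57351 × 869.3 ≈ 2237.1522 billion.
After the change m₂ = (1 + 0.094) / (0.162 + 0.1111 + 0.094) ≈ 2.98011, so M₂ = 2.98011 × 869.3 ≈ 2590.6096 billion.
ΔM = M₂ − M₁ = 2590.6096 − 2237.1522 = 353.4574 billion.

CHF 353.5 billion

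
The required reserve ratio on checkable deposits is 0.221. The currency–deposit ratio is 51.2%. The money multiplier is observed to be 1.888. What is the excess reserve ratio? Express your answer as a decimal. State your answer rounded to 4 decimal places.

0.0678

Using m = 1.888. Since m = (1 + c)/(c + rr + e), the denominator satisfies c + rr + e = (1 + c)/m = (1 + 0.512) / 1.888 ≈ 0.800847.
With c = 0.512 and rr = 0.221, the excess reserve ratio is 0.800847 − 0.512 − 0.221 = 0.067847.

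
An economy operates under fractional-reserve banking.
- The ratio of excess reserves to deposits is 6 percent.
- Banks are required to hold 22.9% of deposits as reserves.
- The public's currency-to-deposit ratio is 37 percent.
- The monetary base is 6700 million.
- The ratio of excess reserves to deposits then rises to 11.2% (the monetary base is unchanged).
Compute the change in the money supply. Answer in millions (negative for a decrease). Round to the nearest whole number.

Initially m₁ = (1 + 0.37) / (0.229 + 0.06 + 0.37) ≈ 2.07891, so M₁ = 2.07891 × 6700 = 13928.697 million.
After the change m₂ = (1 + 0.37) / (0.229 + 0.112 + 0.37) ≈ 1.92686, so M₂ = 1.92686 × 6700 = 12909.962 million.
ΔM = M₂ − M₁ = 12909.962 − 13928.697 = -1018.735 million.

-1019 million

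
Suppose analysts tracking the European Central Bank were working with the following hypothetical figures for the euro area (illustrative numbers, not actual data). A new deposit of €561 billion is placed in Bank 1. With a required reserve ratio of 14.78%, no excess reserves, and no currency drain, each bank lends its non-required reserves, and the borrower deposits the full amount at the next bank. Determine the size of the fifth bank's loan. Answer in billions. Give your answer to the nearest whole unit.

€252 billion

Each bank lends a fraction (1 − rr) = 0.8522 of the deposit it receives, so Bank 5 receives 561·0.8522^4 and lends 561·0.8522^5 ≈ 252.1567 billion.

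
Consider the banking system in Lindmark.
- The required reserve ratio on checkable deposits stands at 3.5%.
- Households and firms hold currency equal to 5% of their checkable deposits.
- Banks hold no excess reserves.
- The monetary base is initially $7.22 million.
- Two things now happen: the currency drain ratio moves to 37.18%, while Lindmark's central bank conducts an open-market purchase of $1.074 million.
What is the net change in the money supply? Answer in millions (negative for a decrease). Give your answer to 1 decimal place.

Before: m₁ = (1 + 0.05) / (0.035 + 0.05) ≈ 12.3529, MB₁ = 7.22, so M₁ = 12.3529 × 7.22 ≈ 89.1879 million.
After: m₂ = (1 + 0.3718) / (0.035 + 0.3718) ≈ 3.3722, MB₂ = 7.22 + 1.074 = 8.294, so M₂ = 3.3722 × 8.294 ≈ 27.969 million.
ΔM = M₂ − M₁ = 27.969 − 89.1879 = -61.2189 million.

-61.2 million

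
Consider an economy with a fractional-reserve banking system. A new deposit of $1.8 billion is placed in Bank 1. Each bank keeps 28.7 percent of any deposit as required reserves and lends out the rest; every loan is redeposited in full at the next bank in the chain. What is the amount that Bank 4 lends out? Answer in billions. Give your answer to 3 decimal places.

$0.465 billion

Each bank lends a fraction (1 − rr) = 0.7130 of the deposit it receives, so Bank 4 receives 1.8·0.7130^3 and lends 1.8·0.7130^4 ≈ 0.4652 billion.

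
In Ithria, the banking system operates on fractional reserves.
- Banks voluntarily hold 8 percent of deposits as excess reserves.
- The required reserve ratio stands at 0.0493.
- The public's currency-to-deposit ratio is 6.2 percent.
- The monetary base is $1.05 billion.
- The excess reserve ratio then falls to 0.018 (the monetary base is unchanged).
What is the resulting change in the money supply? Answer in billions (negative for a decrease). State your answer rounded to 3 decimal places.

$2.795 billion

Initially m₁ = (1 + 0.062) / (0.0493 + 0.08 + 0.062) ≈ 5.55149, so M₁ = 5.55149 × 1.05 ≈ 5.8291 billion.
After the change m₂ = (1 + 0.062) / (0.0493 + 0.018 + 0.062) ≈ 8.21346, so M₂ = 8.21346 × 1.05 ≈ 8.6241 billion.
ΔM = M₂ − M₁ = 8.6241 − 5.8291 = 2.795 billion.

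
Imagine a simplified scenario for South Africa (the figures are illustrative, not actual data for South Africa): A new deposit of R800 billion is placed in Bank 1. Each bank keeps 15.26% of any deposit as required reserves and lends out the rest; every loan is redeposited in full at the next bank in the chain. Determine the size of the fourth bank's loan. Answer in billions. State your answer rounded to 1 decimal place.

Each bank lends a fraction (1 − rr) = 0.8474 of the deposit it receives, so Bank 4 receives 800·0.8474^3 and lends 800·0.8474^4 ≈ 412.5189 billion.

R412.5 billion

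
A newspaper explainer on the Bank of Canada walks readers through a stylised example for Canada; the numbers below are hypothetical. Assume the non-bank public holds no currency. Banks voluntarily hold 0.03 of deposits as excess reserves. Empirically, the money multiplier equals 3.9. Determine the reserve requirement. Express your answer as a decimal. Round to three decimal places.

Using m = 3.9. Since m = (1 + c)/(c + rr + e), the denominator satisfies c + rr + e = (1 + c)/m = (1 + 0) / 3.9 ≈ 0.256410.
With c = 0 and e = 0.03, the reserve requirement is 0.256410 − 0 − 0.03 = 0.22641.

0.226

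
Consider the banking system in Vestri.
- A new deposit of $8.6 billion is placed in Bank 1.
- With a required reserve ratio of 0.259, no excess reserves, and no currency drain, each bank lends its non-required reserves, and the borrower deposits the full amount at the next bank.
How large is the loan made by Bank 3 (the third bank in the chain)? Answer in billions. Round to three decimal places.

Each bank lends a fraction (1 − rr) = 0.7410 of the deposit it receives, so Bank 3 receives 8.6·0.7410^2 and lends 8.6·0.7410^3 ≈ 3.4991 billion.

$3.499 billion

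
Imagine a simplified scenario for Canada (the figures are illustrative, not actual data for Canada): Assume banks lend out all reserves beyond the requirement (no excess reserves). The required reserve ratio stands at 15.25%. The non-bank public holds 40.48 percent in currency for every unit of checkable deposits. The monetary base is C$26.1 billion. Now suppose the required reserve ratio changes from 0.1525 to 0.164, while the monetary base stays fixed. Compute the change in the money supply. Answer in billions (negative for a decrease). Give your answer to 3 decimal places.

-1.330 billion

Initially m₁ = (1 + 0.4048) / (0.1525 + 0.4048) ≈ 2.520725, so M₁ = 2.520725 × 26.1 ≈ 65.7909 billion.
After the change m₂ = (1 + 0.4048) / (0.164 + 0.4048) ≈ 2.469761, so M₂ = 2.469761 × 26.1 ≈ 64.4608 billion.
ΔM = M₂ − M₁ = 64.4608 − 65.7909 = -1.3301 billion.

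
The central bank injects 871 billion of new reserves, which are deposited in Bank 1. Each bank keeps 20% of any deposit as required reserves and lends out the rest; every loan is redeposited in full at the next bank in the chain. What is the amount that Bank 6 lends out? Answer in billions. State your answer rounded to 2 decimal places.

Each bank lends a fraction (1 − rr) = 0.8000 of the deposit it receives, so Bank 6 receives 871·0.8000^5 and lends 871·0.8000^6 ≈ 228.3274 billion.

228.33 billion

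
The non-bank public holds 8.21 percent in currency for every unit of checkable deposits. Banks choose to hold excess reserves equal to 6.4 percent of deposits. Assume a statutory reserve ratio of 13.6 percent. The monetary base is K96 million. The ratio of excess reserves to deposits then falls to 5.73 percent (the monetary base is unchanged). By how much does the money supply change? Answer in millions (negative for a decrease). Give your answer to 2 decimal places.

K8.96 million

Initially m₁ = (1 + 0.0821) / (0.136 + 0.064 + 0.0821) ≈ 3.83587, so M₁ = 3.83587 × 96 ≈ 368.2435 million.
After the change m₂ = (1 + 0.0821) / (0.136 + 0.0573 + 0.0821) ≈ 3.92919, so M₂ = 3.92919 × 96 ≈ 377.2022 million.
ΔM = M₂ − M₁ = 377.2022 − 368.2435 = 8.9587 million.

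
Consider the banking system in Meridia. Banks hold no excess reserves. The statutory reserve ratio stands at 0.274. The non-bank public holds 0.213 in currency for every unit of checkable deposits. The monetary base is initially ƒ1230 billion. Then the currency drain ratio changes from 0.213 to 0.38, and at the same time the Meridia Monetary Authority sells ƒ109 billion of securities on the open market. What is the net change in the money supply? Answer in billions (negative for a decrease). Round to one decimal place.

Before: m₁ = (1 + 0.213) / (0.274 + 0.213) ≈ 2.490760, MB₁ = 1230, so M₁ = 2.490760 × 1230 = 3063.6348 billion.
After: m₂ = (1 + 0.38) / (0.274 + 0.38) ≈ 2.110092, MB₂ = 1230 − 109 = 1121, so M₂ = 2.110092 × 1121 ≈ 2365.4131 billion.
ΔM = M₂ − M₁ = 2365.4131 − 3063.6348 = -698.2217 billion.

-698.2 billion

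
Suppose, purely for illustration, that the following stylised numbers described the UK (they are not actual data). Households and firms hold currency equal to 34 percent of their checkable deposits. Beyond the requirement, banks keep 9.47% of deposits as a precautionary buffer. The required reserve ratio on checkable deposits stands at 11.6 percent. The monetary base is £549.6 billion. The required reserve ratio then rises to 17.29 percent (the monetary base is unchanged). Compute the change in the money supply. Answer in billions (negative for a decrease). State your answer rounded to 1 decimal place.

-125.2 billion

Initially m₁ = (1 + 0.34) / (0.116 + 0.0947 + 0.34) ≈ 2.43327, so M₁ = 2.43327 × 549.6 ≈ 1337.3252 billion.
After the change m₂ = (1 + 0.34) / (0.1729 + 0.0947 + 0.34) ≈ 2.20540, so M₂ = 2.20540 × 549.6 ≈ 1212.0878 billion.
ΔM = M₂ − M₁ = 1212.0878 − 1337.3252 = -125.2374 billion.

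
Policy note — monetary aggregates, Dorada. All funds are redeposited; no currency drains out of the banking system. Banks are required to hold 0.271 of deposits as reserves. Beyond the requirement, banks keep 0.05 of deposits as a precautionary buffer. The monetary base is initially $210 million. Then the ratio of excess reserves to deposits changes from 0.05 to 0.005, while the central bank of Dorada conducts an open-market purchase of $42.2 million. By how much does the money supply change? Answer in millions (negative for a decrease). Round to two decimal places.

Before: m₁ = 1 / (0.271 + 0.05) ≈ 3.115265, MB₁ = 210, so M₁ = 3.115265 × 210 ≈ 654.2056 million.
After: m₂ = 1 / (0.271 + 0.005) ≈ 3.623188, MB₂ = 210 + 42.2 = 252.2, so M₂ = 3.623188 × 252.2 ≈ 913.768 million.
ΔM = M₂ − M₁ = 913.768 − 654.2056 = 259.5624 million.

$259.56 million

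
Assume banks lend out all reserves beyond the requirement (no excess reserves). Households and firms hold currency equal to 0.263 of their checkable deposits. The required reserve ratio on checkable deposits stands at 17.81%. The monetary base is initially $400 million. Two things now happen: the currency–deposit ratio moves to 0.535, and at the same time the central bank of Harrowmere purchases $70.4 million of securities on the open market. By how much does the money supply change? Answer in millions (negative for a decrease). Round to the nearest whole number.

-133 million

Before: m₁ = (1 + 0.263) / (0.1781 + 0.263) ≈ 2.8633, MB₁ = 400, so M₁ = 2.8633 × 400 = 1145.32 million.
After: m₂ = (1 + 0.535) / (0.1781 + 0.535) ≈ 2.1526, MB₂ = 400 + 70.4 = 470.4, so M₂ = 2.1526 × 470.4 ≈ 1012.583 million.
ΔM = M₂ − M₁ = 1012.583 − 1145.32 = -132.737 million.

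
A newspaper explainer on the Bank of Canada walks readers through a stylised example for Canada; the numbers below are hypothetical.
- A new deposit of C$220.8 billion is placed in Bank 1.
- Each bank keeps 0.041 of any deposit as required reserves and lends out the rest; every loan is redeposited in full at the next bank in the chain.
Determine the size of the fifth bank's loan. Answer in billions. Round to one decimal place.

Each bank lends a fraction (1 − rr) = 0.9590 of the deposit it receives, so Bank 5 receives 220.8·0.9590^4 and lends 220.8·0.9590^5 ≈ 179.0986 billion.

C$179.1 billion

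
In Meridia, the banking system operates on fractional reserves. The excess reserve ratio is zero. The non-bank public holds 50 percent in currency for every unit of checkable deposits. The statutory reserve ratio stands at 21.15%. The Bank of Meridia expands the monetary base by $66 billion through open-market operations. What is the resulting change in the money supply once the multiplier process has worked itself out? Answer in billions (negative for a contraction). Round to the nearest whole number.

$139 billion

The money multiplier is m = (1 + c) / (rr + c) = (1 + 0.5) / (0.2115 + 0.5) ≈ 2.1082.
The purchase adds 66 billion of base, so ΔM = m × ΔMB = 2.1082 × (+66) = 139.1412 billion.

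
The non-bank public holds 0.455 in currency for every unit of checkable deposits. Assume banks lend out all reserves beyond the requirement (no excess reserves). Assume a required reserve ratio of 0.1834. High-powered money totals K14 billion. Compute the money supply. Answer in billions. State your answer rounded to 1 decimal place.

K31.9 billion

The money multiplier is m = (1 + c) / (rr + c) = (1 + 0.455) / (0.1834 + 0.455) ≈ 2.2791.
So M = m × MB = 2.2791 × 14 = 31.9074 billion.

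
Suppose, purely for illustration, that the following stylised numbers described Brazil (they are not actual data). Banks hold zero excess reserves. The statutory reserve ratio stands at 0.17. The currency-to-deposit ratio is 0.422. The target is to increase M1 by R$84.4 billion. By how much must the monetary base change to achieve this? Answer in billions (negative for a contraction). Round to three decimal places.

R$35.137 billion

The money multiplier is m = (1 + c) / (rr + c) = (1 + 0.422) / (0.17 + 0.422) ≈ 2.402027.
ΔMB = ΔM / m = (+84.4) / 2.402027 ≈ 35.137 billion.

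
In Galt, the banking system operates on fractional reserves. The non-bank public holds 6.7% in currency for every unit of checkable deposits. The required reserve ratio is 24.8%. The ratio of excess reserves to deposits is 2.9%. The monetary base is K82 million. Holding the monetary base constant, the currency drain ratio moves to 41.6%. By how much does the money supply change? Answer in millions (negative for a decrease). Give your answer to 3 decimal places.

-86.793 million

Initially m₁ = (1 + 0.067) / (0.248 + 0.029 + 0.067) ≈ 3.101744, so M₁ = 3.101744 × 82 ≈ 254.343 million.
After the change m₂ = (1 + 0.416) / (0.248 + 0.029 + 0.416) ≈ 2.043290, so M₂ = 2.043290 × 82 ≈ 167.5498 million.
ΔM = M₂ − M₁ = 167.5498 − 254.343 = -86.7932 million.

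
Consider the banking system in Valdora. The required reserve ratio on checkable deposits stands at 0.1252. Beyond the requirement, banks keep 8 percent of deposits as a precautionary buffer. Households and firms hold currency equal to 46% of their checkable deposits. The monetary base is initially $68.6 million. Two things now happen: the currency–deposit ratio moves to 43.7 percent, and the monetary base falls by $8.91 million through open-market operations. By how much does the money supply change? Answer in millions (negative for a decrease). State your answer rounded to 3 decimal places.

Before: m₁ = (1 + 0.46) / (0.1252 + 0.08 + 0.46) ≈ 2.194829, MB₁ = 68.6, so M₁ = 2.194829 × 68.6 ≈ 150.5653 million.
After: m₂ = (1 + 0.437) / (0.1252 + 0.08 + 0.437) ≈ 2.237621, MB₂ = 68.6 − 8.91 = 59.69, so M₂ = 2.237621 × 59.69 ≈ 133.5636 million.
ΔM = M₂ − M₁ = 133.5636 − 150.5653 = -17.0017 million.

-17.002 million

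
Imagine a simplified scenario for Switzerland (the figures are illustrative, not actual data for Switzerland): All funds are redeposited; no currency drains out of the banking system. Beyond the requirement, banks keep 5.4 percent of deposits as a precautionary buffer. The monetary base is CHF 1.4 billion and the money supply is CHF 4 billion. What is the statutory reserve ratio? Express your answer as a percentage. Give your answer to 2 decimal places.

Using m = M/MB = 4/1.4 ≈ 2.857143. Since m = (1 + c)/(c + rr + e), the denominator satisfies c + rr + e = (1 + c)/m = (1 + 0) / 2.857143 ≈ 0.350000.
With c = 0 and e = 0.054, the statutory reserve ratio is 0.350000 − 0 − 0.054 = 0.296.

29.60%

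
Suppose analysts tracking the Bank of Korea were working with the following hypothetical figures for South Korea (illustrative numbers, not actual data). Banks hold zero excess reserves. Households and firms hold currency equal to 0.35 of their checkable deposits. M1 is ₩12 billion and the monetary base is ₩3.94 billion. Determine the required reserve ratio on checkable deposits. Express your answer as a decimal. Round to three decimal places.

Using m = M/MB = 12/3.94 ≈ 3.045685. Since m = (1 + c)/(c + rr + e), the denominator satisfies c + rr + e = (1 + c)/m = (1 + 0.35) / 3.045685 ≈ 0.443250.
With c = 0.35 and e = 0, the required reserve ratio on checkable deposits is 0.443250 − 0.35 − 0 = 0.09325.

0.093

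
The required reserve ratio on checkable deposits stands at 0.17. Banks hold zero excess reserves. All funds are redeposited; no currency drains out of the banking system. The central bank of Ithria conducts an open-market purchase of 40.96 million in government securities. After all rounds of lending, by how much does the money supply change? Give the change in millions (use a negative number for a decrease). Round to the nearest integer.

The simple money multiplier is m = 1/rr = 1/0.17 ≈ 5.8824.
An open-market purchase increases the monetary base by 40.96 million, so ΔM = m × ΔMB = 5.8824 × 40.96 ≈ 240.9431 million.

241 million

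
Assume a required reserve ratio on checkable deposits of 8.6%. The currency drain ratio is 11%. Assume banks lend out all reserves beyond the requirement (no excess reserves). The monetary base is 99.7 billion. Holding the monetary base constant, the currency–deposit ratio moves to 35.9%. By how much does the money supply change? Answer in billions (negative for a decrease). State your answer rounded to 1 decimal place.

-260.2 billion

Initially m₁ = (1 + 0.11) / (0.086 + 0.11) ≈ 5.6633, so M₁ = 5.6633 × 99.7 ≈ 564.631 billion.
After the change m₂ = (1 + 0.359) / (0.086 + 0.359) ≈ 3.0539, so M₂ = 3.0539 × 99.7 ≈ 304.4738 billion.
ΔM = M₂ − M₁ = 304.4738 − 564.631 = -260.1572 billion.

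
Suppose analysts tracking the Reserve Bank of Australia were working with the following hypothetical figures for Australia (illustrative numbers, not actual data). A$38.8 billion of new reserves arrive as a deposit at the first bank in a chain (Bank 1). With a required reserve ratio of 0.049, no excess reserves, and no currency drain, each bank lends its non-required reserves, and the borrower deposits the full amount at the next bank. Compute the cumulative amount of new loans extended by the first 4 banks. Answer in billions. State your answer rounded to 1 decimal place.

A$137.1 billion

Bank i lends (1 − rr)^i of the original deposit: Bank 1 lends 38.8·0.9510 = 36.8988, Bank 2 lends 38.8·0.9510² ≈ 35.0908, and so on.
Summing a geometric series: total = 38.8·[0.9510·(1 − 0.9510^4) / (1 − 0.9510)] ≈ 137.0970 billion.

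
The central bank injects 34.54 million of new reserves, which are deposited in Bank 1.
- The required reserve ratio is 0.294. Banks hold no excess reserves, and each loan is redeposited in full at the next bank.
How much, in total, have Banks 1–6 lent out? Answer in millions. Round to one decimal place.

Bank i lends (1 − rr)^i of the original deposit: Bank 1 lends 34.54·0.7060 ≈ 24.3852, Bank 2 lends 34.54·0.7060² ≈ 17.2160, and so on.
Summing a geometric series: total = 34.54·[0.7060·(1 − 0.7060^6) / (1 − 0.7060)] ≈ 72.6721 million.

72.7 million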